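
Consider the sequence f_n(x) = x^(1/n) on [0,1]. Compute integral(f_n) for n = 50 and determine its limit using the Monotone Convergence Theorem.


At n = 50: f_50(x) = x^(1/50).
Step 1: integral(x^(1/50), 0, 1) = [x^(1/50+1) / (1/50+1)] from 0 to 1
     = 1 / (1/50 + 1) = 1 / ((50+1)/50) = 50/(50+1)
     = 50/51 = 0.980392
Step 2: As n -> infinity, f_n(x) = x^(1/n) -> 1 for x in (0,1], and f_n is increasing in n.
By MCT, lim_n integral(f_n) = integral(lim_n f_n) = integral(1, 0, 1) = 1.
Step 3: Verify convergence: 50/51 = 0.980392 -> 1


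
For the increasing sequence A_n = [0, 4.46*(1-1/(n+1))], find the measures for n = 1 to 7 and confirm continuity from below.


By continuity of measure from below: if A_n increases to A, then m(A_n) -> m(A).
Here A = [0, 4.46], so m(A) = 4.46
Step 1: a_1 = 4.46*(1 - 1/2) = 2.23, m(A_1) = 2.23
Step 2: a_2 = 4.46*(1 - 1/3) = 2.9733, m(A_2) = 2.9733
Step 3: a_3 = 4.46*(1 - 1/4) = 3.345, m(A_3) = 3.345
Step 4: a_4 = 4.46*(1 - 1/5) = 3.568, m(A_4) = 3.568
Step 5: a_5 = 4.46*(1 - 1/6) = 3.7167, m(A_5) = 3.7167
Step 6: a_6 = 4.46*(1 - 1/7) = 3.8229, m(A_6) = 3.8229
Step 7: a_7 = 4.46*(1 - 1/8) = 3.9025, m(A_7) = 3.9025
Limit: m(A_n) -> m([0,4.46]) = 4.46


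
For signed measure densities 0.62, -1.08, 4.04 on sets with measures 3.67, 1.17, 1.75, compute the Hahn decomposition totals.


Step 1: Compute signed measure on each set:
  Set 1: 0.62 * 3.67 = 2.2754
  Set 2: -1.08 * 1.17 = -1.2636
  Set 3: 4.04 * 1.75 = 7.07
Step 2: Total signed measure = (2.2754) + (-1.2636) + (7.07)
     = 8.0818
Step 3: Positive part mu+(X) = sum of positive contributions = 9.3454
Step 4: Negative part mu-(X) = |sum of negative contributions| = 1.2636


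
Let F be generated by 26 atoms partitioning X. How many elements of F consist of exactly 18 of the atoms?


Each element of F is a union of some subset of the 26 atoms.
Elements that are unions of exactly 18 atoms correspond to 18-element subsets of the 26 atoms.
Count = C(26, 18) = 26! / (18! * 8!) = 1562275.


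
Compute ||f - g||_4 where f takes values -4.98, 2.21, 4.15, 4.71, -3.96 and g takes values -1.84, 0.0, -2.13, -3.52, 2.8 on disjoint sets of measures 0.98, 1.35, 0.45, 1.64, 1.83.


Step 1: Compute differences f_i - g_i:
  -4.98 - -1.84 = -3.14
  2.21 - 0.0 = 2.21
  4.15 - -2.13 = 6.28
  4.71 - -3.52 = 8.23
  -3.96 - 2.8 = -6.76
Step 2: Compute |diff|^4 * measure for each set:
  |-3.14|^4 * 0.98 = 97.211712 * 0.98 = 95.267478
  |2.21|^4 * 1.35 = 23.854433 * 1.35 = 32.203484
  |6.28|^4 * 0.45 = 1555.387395 * 0.45 = 699.924328
  |8.23|^4 * 1.64 = 4587.745742 * 1.64 = 7523.903018
  |-6.76|^4 * 1.83 = 2088.270646 * 1.83 = 3821.535282
Step 3: Sum = 12172.833589
Step 4: ||f-g||_4 = (12172.833589)^(1/4) = 10.503836


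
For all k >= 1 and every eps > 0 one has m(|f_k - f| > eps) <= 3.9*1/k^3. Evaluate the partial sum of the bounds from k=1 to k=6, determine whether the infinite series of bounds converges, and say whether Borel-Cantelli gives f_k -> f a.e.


Step 1: List the terms 3.9*1/k^3 for k = 1 to 6:
  k=1: 3.9
  k=2: 0.4875
  k=3: 0.144444
  k=4: 0.060937
  k=5: 0.0312
  k=6: 0.018056
Step 2: Partial sum = 3.9 + 0.4875 + 0.144444 + 0.060937 + 0.0312 + 0.018056
     = 4.642137
Step 3: The full series sum_(k>=1) 3.9*1/k^3 converges (p-series with p = 3 > 1; a constant multiple of a convergent series converges).
Step 4: Fix eps > 0. Since sum_k m(|f_k - f| > eps) < infinity, the Borel-Cantelli lemma gives
        m(limsup_k {|f_k - f| > eps}) = 0, i.e. for a.e. x, |f_k(x) - f(x)| <= eps for all large k.
        Applying this with eps = 1/j for j = 1, 2, ... and intersecting the countably many full-measure sets,
        for a.e. x we get limsup_k |f_k(x) - f(x)| <= 1/j for every j, hence f_k -> f almost everywhere.
Conclusion: series converges; Borel-Cantelli yields f_k -> f a.e.


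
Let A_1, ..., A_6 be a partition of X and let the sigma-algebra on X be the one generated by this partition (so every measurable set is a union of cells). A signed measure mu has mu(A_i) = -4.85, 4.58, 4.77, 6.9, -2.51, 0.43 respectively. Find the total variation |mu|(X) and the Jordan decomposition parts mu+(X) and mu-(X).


Step 1: Every measurable set is a union of atoms (the cells / points), so a Hahn decomposition is
  obtained by grouping atoms by sign: P = union of atoms with mu > 0, N = union of the remaining atoms.
  Atoms in P (indices): 2, 3, 4, 6;  atoms in N (indices): 1, 5
  Positive values: 4.58, 4.77, 6.9, 0.43
  Negative values: -4.85, -2.51
Step 2: mu+(X) = mu(P) = sum of positive atom values = 16.68
Step 3: mu-(X) = -mu(N) = sum of |negative atom values| = 7.36
Step 4: |mu|(X) = mu+(X) + mu-(X) = 16.68 + 7.36 = 24.04


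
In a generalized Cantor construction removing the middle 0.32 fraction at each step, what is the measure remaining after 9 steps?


Step 1: At each step, fraction remaining = 1 - 0.32 = 0.68
Step 2: After 9 steps, measure = (0.68)^9
Result = 0.031087


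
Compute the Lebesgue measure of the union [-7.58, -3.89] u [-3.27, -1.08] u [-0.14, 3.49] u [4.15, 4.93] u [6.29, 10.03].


For pairwise disjoint intervals, m(union) = sum of lengths.
= (-3.89 - -7.58) + (-1.08 - -3.27) + (3.49 - -0.14) + (4.93 - 4.15) + (10.03 - 6.29)
= 3.69 + 2.19 + 3.63 + 0.78 + 3.74
= 14.03


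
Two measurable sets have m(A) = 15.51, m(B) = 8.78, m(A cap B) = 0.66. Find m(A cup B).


By inclusion-exclusion: m(A u B) = m(A) + m(B) - m(A n B)
= 15.51 + 8.78 - 0.66
= 23.63


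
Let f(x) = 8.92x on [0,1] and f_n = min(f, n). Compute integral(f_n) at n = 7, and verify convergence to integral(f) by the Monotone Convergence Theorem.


f(x) = 8.92x on [0,1]; f_n(x) = min(8.92x, n). At n = 7:
Step 1: f(x) reaches 7 at x = 7/8.92 = 0.784753
Step 2: integral(f_7) = integral(8.92x, 0, 0.784753) + integral(7, 0.784753, 1)
       = 8.92*0.784753^2/2 + 7*(1 - 0.784753)
       = 2.746637 + 1.506726
       = 4.253363
Step 3: As n -> infinity, f_n increases to f, so by MCT integral(f_n) -> integral(f) = 8.92/2 = 4.46.
Convergence: integral(f_7) = 4.253363 -> 4.46 as n -> infinity


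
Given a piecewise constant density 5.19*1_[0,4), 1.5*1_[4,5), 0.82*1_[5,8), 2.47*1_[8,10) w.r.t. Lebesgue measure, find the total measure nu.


Integrate each piece of the Radon-Nikodym derivative:
Step 1: integral_0^4 5.19 dx = 5.19*(4-0) = 5.19*4 = 20.76
Step 2: integral_4^5 1.5 dx = 1.5*(5-4) = 1.5*1 = 1.5
Step 3: integral_5^8 0.82 dx = 0.82*(8-5) = 0.82*3 = 2.46
Step 4: integral_8^10 2.47 dx = 2.47*(10-8) = 2.47*2 = 4.94
Total: 20.76 + 1.5 + 2.46 + 4.94 = 29.66


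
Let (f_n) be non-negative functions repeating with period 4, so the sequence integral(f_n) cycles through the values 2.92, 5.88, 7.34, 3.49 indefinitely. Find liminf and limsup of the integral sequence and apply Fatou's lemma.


The sequence (integral(f_n)) is periodic with period 4, repeating the values 2.92, 5.88, 7.34, 3.49 indefinitely.
Step 1: For a periodic sequence, every tail (a_m, a_(m+1), ...) contains all 4 period values infinitely often.
Step 2: Hence inf of every tail = min of the period values = min(2.92, 5.88, 7.34, 3.49) = 2.92.
        liminf_n integral(f_n) = sup over m of (inf of tail from m) = 2.92.
Step 3: Similarly sup of every tail = max of the period values = 7.34.
        limsup_n integral(f_n) = 7.34.
Step 4: Fatou's lemma: integral(liminf_n f_n) <= liminf_n integral(f_n) = 2.92.
        So the integral of the pointwise liminf is at most 2.92.


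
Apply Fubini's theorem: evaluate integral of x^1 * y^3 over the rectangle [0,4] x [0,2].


By Fubini's theorem, the double integral factors as a product of single integrals:
Step 1: integral_0^4 x^1 dx = [x^2/2] from 0 to 4
     = 4^2/2 = 8
Step 2: integral_0^2 y^3 dy = [y^4/4] from 0 to 2
     = 2^4/4 = 4
Step 3: Double integral = 8 * 4 = 32


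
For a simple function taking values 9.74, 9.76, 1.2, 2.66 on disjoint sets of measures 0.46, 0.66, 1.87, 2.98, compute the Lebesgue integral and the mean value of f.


Step 1: Integral = sum(value_i * measure_i)
= 9.74*0.46 + 9.76*0.66 + 1.2*1.87 + 2.66*2.98
= 4.4804 + 6.4416 + 2.244 + 7.9268
= 21.0928
Step 2: Total measure of domain = 0.46 + 0.66 + 1.87 + 2.98 = 5.97
Step 3: Average value = 21.0928 / 5.97 = 3.533132


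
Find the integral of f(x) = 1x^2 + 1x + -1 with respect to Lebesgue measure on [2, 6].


The Lebesgue integral of a Riemann-integrable function agrees with the Riemann integral.
Antiderivative F(x) = (1/3)x^3 + (1/2)x^2 + -1x
F(6) = (1/3)*6^3 + (1/2)*6^2 + -1*6
     = (1/3)*216 + (1/2)*36 + -1*6
     = 72 + 18 + -6
     = 84
F(2) = 2.666667
Integral = F(6) - F(2) = 84 - 2.666667 = 81.333333


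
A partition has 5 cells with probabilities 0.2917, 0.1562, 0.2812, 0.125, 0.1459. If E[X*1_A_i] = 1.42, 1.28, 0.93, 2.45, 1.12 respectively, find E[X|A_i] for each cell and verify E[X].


For each cell A_i: E[X|A_i] = E[X*1_A_i] / P(A_i)
Step 1: E[X|A_1] = 1.42 / 0.2917 = 4.868015
Step 2: E[X|A_2] = 1.28 / 0.1562 = 8.194622
Step 3: E[X|A_3] = 0.93 / 0.2812 = 3.307255
Step 4: E[X|A_4] = 2.45 / 0.125 = 19.6
Step 5: E[X|A_5] = 1.12 / 0.1459 = 7.676491
Verification: E[X] = sum E[X*1_A_i] = 1.42 + 1.28 + 0.93 + 2.45 + 1.12 = 7.2


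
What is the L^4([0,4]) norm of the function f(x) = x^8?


Step 1: ||f||_4 = (integral_0^4 |x^8|^4 dx)^(1/4)
     = (integral_0^4 x^32 dx)^(1/4)
Step 2: integral_0^4 x^32 dx = [x^33/(33)] from 0 to 4 = 4^33/33
     = 73786976294838206464/33 = 2.235969e+18
Step 3: ||f||_4 = (2.235969e+18)^(1/4) = 38669.311845


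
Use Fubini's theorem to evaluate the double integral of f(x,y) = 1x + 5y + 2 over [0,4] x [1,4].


By Fubini, integrate in x first, then y.
Step 1: Fix y, integrate over x in [0,4]:
  integral(1x + 5y + 2, x=0..4)
  = 1*(4^2 - 0^2)/2 + (5y + 2)*(4 - 0)
  = 8 + (5y + 2)*4
  = 8 + 20y + 8
  = 16 + 20y
Step 2: Integrate over y in [1,4]:
  integral(16 + 20y, y=1..4)
  = 16*3 + 20*(4^2 - 1^2)/2
  = 48 + 150
  = 198


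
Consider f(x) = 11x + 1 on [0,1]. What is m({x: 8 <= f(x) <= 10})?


f^(-1)([8, 10]) = {x : 8 <= 11x + 1 <= 10}
Solving: (8 - 1)/11 <= x <= (10 - 1)/11
= [0.636364, 0.818182]
Intersecting with [0,1]: [0.636364, 0.818182]
Measure = 0.818182 - 0.636364 = 0.181818


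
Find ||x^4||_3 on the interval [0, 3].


Step 1: ||f||_3 = (integral_0^3 |x^4|^3 dx)^(1/3)
     = (integral_0^3 x^12 dx)^(1/3)
Step 2: integral_0^3 x^12 dx = [x^13/(13)] from 0 to 3 = 3^13/13
     = 1594323/13 = 122640.230769
Step 3: ||f||_3 = (122640.230769)^(1/3) = 49.683363


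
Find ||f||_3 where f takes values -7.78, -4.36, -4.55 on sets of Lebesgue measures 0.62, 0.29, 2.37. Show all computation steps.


Step 1: Compute |f_i|^3 for each value:
  |-7.78|^3 = 470.910952
  |-4.36|^3 = 82.881856
  |-4.55|^3 = 94.196375
Step 2: Multiply by measures and sum:
  470.910952 * 0.62 = 291.96479
  82.881856 * 0.29 = 24.035738
  94.196375 * 2.37 = 223.245409
Sum = 291.96479 + 24.035738 + 223.245409 = 539.245937
Step 3: Take the p-th root:
||f||_3 = (539.245937)^(1/3) = 8.139461


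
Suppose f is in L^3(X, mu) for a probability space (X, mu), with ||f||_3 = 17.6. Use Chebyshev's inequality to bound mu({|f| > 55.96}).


Chebyshev/Markov inequality: mu(|f| > eps) <= (||f||_p / eps)^p
Step 1: ||f||_3 / eps = 17.6 / 55.96 = 0.31451
Step 2: Raise to power p = 3:
  (0.31451)^3 = 0.03111
Step 3: Therefore mu(|f| > 55.96) <= 0.03111


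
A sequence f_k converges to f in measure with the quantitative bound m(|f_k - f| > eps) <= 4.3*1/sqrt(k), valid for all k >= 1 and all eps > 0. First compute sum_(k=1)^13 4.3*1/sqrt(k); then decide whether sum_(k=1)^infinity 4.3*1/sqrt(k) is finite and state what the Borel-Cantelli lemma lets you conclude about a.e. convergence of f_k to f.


Step 1: List the terms 4.3*1/sqrt(k) for k = 1 to 13:
  k=1: 4.3
  k=2: 3.040559
  k=3: 2.482606
  k=4: 2.15
  k=5: 1.923018
  k=6: 1.755468
  k=7: 1.625247
  k=8: 1.52028
  k=9: 1.433333
  k=10: 1.359779
  k=11: 1.296499
  k=12: 1.241303
  k=13: 1.192605
Step 2: Partial sum = 4.3 + 3.040559 + 2.482606 + 2.15 + 1.923018 + 1.755468 + 1.625247 + 1.52028 + 1.433333 + 1.359779 + 1.296499 + 1.241303 + 1.192605
     = 25.320698
Step 3: The full series sum_(k>=1) 4.3*1/sqrt(k) diverges (p-series with p = 1/2 <= 1; a nonzero constant multiple of a divergent series diverges).
Step 4: The (first) Borel-Cantelli lemma requires a summable sequence of measures, so it does not apply here;
        from this bound alone no conclusion about a.e. convergence can be drawn (convergence in measure still
        gives an a.e.-convergent subsequence, but not a.e. convergence of the whole sequence).
Conclusion: series diverges; Borel-Cantelli is inconclusive about a.e. convergence of f_k.


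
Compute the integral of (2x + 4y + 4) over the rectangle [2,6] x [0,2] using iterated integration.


By Fubini, integrate in x first, then y.
Step 1: Fix y, integrate over x in [2,6]:
  integral(2x + 4y + 4, x=2..6)
  = 2*(6^2 - 2^2)/2 + (4y + 4)*(6 - 2)
  = 32 + (4y + 4)*4
  = 32 + 16y + 16
  = 48 + 16y
Step 2: Integrate over y in [0,2]:
  integral(48 + 16y, y=0..2)
  = 48*2 + 16*(2^2 - 0^2)/2
  = 96 + 32
  = 128


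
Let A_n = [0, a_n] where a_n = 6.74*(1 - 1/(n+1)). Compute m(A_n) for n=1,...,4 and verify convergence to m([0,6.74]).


By continuity of measure from below: if A_n increases to A, then m(A_n) -> m(A).
Here A = [0, 6.74], so m(A) = 6.74
Step 1: a_1 = 6.74*(1 - 1/2) = 3.37, m(A_1) = 3.37
Step 2: a_2 = 6.74*(1 - 1/3) = 4.4933, m(A_2) = 4.4933
Step 3: a_3 = 6.74*(1 - 1/4) = 5.055, m(A_3) = 5.055
Step 4: a_4 = 6.74*(1 - 1/5) = 5.392, m(A_4) = 5.392
Limit: m(A_n) -> m([0,6.74]) = 6.74


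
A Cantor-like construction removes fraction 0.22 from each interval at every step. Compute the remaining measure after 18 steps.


Step 1: At each step, fraction remaining = 1 - 0.22 = 0.78
Step 2: After 18 steps, measure = (0.78)^18
Result = 0.011421


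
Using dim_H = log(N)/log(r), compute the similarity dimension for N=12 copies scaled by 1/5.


For a self-similar set with N copies scaled by 1/r:
dim_H = log(N)/log(r) = log(12)/log(5)
= 2.484907/1.609438
= 1.543959


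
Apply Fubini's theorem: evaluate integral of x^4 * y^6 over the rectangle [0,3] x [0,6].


By Fubini's theorem, the double integral factors as a product of single integrals:
Step 1: integral_0^3 x^4 dx = [x^5/5] from 0 to 3
     = 3^5/5 = 48.6
Step 2: integral_0^6 y^6 dy = [y^7/7] from 0 to 6
     = 6^7/7 = 39990.857143
Step 3: Double integral = 48.6 * 39990.857143 = 1.943556e+06


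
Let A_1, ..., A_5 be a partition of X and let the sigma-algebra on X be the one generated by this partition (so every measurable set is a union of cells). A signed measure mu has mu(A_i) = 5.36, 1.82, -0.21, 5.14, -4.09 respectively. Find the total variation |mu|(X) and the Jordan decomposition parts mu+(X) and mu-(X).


Step 1: Every measurable set is a union of atoms (the cells / points), so a Hahn decomposition is
  obtained by grouping atoms by sign: P = union of atoms with mu > 0, N = union of the remaining atoms.
  Atoms in P (indices): 1, 2, 4;  atoms in N (indices): 3, 5
  Positive values: 5.36, 1.82, 5.14
  Negative values: -0.21, -4.09
Step 2: mu+(X) = mu(P) = sum of positive atom values = 12.32
Step 3: mu-(X) = -mu(N) = sum of |negative atom values| = 4.3
Step 4: |mu|(X) = mu+(X) + mu-(X) = 12.32 + 4.3 = 16.62


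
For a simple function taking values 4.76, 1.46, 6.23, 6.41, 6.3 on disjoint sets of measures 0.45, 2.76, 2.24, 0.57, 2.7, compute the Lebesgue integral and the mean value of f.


Step 1: Integral = sum(value_i * measure_i)
= 4.76*0.45 + 1.46*2.76 + 6.23*2.24 + 6.41*0.57 + 6.3*2.7
= 2.142 + 4.0296 + 13.9552 + 3.6537 + 17.01
= 40.7905
Step 2: Total measure of domain = 0.45 + 2.76 + 2.24 + 0.57 + 2.7 = 8.72
Step 3: Average value = 40.7905 / 8.72 = 4.67781


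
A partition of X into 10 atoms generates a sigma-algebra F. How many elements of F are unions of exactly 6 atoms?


Each element of F is a union of some subset of the 10 atoms.
Elements that are unions of exactly 6 atoms correspond to 6-element subsets of the 10 atoms.
Count = C(10, 6) = 10! / (6! * 4!) = 210.


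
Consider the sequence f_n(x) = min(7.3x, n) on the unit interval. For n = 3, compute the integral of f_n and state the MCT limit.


f(x) = 7.3x on [0,1]; f_n(x) = min(7.3x, n). At n = 3:
Step 1: f(x) reaches 3 at x = 3/7.3 = 0.410959
Step 2: integral(f_3) = integral(7.3x, 0, 0.410959) + integral(3, 0.410959, 1)
       = 7.3*0.410959^2/2 + 3*(1 - 0.410959)
       = 0.616438 + 1.767123
       = 2.383562
Step 3: As n -> infinity, f_n increases to f, so by MCT integral(f_n) -> integral(f) = 7.3/2 = 3.65.
Convergence: integral(f_3) = 2.383562 -> 3.65 as n -> infinity


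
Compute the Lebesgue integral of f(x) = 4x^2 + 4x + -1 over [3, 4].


The Lebesgue integral of a Riemann-integrable function agrees with the Riemann integral.
Antiderivative F(x) = (4/3)x^3 + (4/2)x^2 + -1x
F(4) = (4/3)*4^3 + (4/2)*4^2 + -1*4
     = (4/3)*64 + (4/2)*16 + -1*4
     = 85.333333 + 32 + -4
     = 113.333333
F(3) = 51
Integral = F(4) - F(3) = 113.333333 - 51 = 62.333333


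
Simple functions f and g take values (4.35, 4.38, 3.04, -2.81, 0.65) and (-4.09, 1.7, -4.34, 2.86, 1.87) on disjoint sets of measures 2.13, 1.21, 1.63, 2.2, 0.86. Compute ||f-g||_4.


Step 1: Compute differences f_i - g_i:
  4.35 - -4.09 = 8.44
  4.38 - 1.7 = 2.68
  3.04 - -4.34 = 7.38
  -2.81 - 2.86 = -5.67
  0.65 - 1.87 = -1.22
Step 2: Compute |diff|^4 * measure for each set:
  |8.44|^4 * 2.13 = 5074.225769 * 2.13 = 10808.100888
  |2.68|^4 * 1.21 = 51.58687 * 1.21 = 62.420112
  |7.38|^4 * 1.63 = 2966.370867 * 1.63 = 4835.184514
  |-5.67|^4 * 2.2 = 1033.551771 * 2.2 = 2273.813897
  |-1.22|^4 * 0.86 = 2.215335 * 0.86 = 1.905188
Step 3: Sum = 17981.424598
Step 4: ||f-g||_4 = (17981.424598)^(1/4) = 11.579932


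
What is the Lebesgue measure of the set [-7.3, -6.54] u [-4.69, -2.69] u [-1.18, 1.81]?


For pairwise disjoint intervals, m(union) = sum of lengths.
= (-6.54 - -7.3) + (-2.69 - -4.69) + (1.81 - -1.18)
= 0.76 + 2 + 2.99
= 5.75


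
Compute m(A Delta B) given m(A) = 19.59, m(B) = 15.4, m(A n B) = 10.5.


m(A Delta B) = m(A) + m(B) - 2*m(A n B)
= 19.59 + 15.4 - 2*10.5
= 19.59 + 15.4 - 21
= 13.99


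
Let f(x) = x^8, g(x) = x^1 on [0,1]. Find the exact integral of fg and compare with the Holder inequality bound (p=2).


Step 1: Exact integral of f*g = integral(x^9, 0, 1) = 1/10
     = 0.1
Step 2: Holder bound with p=2, q=2:
  ||f||_p = (integral x^16 dx)^(1/2) = (1/17)^(1/2) = 0.242536
  ||g||_q = (integral x^2 dx)^(1/2) = (1/3)^(1/2) = 0.57735
Step 3: Holder bound = ||f||_p * ||g||_q = 0.242536 * 0.57735 = 0.140028
Verification: 0.1 <= 0.140028 (Holder holds)


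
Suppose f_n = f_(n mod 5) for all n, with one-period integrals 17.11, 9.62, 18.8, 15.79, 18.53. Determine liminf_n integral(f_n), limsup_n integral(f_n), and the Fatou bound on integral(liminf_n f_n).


The sequence (integral(f_n)) is periodic with period 5, repeating the values 17.11, 9.62, 18.8, 15.79, 18.53 indefinitely.
Step 1: For a periodic sequence, every tail (a_m, a_(m+1), ...) contains all 5 period values infinitely often.
Step 2: Hence inf of every tail = min of the period values = min(17.11, 9.62, 18.8, 15.79, 18.53) = 9.62.
        liminf_n integral(f_n) = sup over m of (inf of tail from m) = 9.62.
Step 3: Similarly sup of every tail = max of the period values = 18.8.
        limsup_n integral(f_n) = 18.8.
Step 4: Fatou's lemma: integral(liminf_n f_n) <= liminf_n integral(f_n) = 9.62.
        So the integral of the pointwise liminf is at most 9.62.


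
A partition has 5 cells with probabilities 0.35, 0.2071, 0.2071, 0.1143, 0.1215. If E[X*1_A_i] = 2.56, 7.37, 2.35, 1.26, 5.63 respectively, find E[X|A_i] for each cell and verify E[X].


For each cell A_i: E[X|A_i] = E[X*1_A_i] / P(A_i)
Step 1: E[X|A_1] = 2.56 / 0.35 = 7.314286
Step 2: E[X|A_2] = 7.37 / 0.2071 = 35.586673
Step 3: E[X|A_3] = 2.35 / 0.2071 = 11.347175
Step 4: E[X|A_4] = 1.26 / 0.1143 = 11.023622
Step 5: E[X|A_5] = 5.63 / 0.1215 = 46.337449
Verification: E[X] = sum E[X*1_A_i] = 2.56 + 7.37 + 2.35 + 1.26 + 5.63 = 19.17


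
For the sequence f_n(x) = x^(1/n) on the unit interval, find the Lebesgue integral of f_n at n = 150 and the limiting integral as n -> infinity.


At n = 150: f_150(x) = x^(1/150).
Step 1: integral(x^(1/150), 0, 1) = [x^(1/150+1) / (1/150+1)] from 0 to 1
     = 1 / (1/150 + 1) = 1 / ((150+1)/150) = 150/(150+1)
     = 150/151 = 0.993377
Step 2: As n -> infinity, f_n(x) = x^(1/n) -> 1 for x in (0,1], and f_n is increasing in n.
By MCT, lim_n integral(f_n) = integral(lim_n f_n) = integral(1, 0, 1) = 1.
Step 3: Verify convergence: 150/151 = 0.993377 -> 1


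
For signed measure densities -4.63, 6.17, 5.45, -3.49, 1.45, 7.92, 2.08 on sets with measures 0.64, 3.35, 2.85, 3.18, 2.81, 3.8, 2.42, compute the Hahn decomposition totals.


Step 1: Compute signed measure on each set:
  Set 1: -4.63 * 0.64 = -2.9632
  Set 2: 6.17 * 3.35 = 20.6695
  Set 3: 5.45 * 2.85 = 15.5325
  Set 4: -3.49 * 3.18 = -11.0982
  Set 5: 1.45 * 2.81 = 4.0745
  Set 6: 7.92 * 3.8 = 30.096
  Set 7: 2.08 * 2.42 = 5.0336
Step 2: Total signed measure = (-2.9632) + (20.6695) + (15.5325) + (-11.0982) + (4.0745) + (30.096) + (5.0336)
     = 61.3447
Step 3: Positive part mu+(X) = sum of positive contributions = 75.4061
Step 4: Negative part mu-(X) = |sum of negative contributions| = 14.0614


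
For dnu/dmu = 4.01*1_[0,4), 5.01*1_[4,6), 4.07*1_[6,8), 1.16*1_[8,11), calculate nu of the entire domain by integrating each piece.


Integrate each piece of the Radon-Nikodym derivative:
Step 1: integral_0^4 4.01 dx = 4.01*(4-0) = 4.01*4 = 16.04
Step 2: integral_4^6 5.01 dx = 5.01*(6-4) = 5.01*2 = 10.02
Step 3: integral_6^8 4.07 dx = 4.07*(8-6) = 4.07*2 = 8.14
Step 4: integral_8^11 1.16 dx = 1.16*(11-8) = 1.16*3 = 3.48
Total: 16.04 + 10.02 + 8.14 + 3.48 = 37.68


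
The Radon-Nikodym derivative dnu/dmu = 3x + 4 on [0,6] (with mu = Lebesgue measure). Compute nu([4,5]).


nu(A) = integral_A (dnu/dmu) dmu = integral_4^5 (3x + 4) dx
Step 1: Antiderivative F(x) = (3/2)x^2 + 4x
Step 2: F(5) = (3/2)*5^2 + 4*5 = 37.5 + 20 = 57.5
Step 3: F(4) = (3/2)*4^2 + 4*4 = 24 + 16 = 40
Step 4: nu([4,5]) = F(5) - F(4) = 57.5 - 40 = 17.5


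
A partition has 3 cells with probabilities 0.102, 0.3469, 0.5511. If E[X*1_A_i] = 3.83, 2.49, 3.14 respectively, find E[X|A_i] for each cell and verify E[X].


For each cell A_i: E[X|A_i] = E[X*1_A_i] / P(A_i)
Step 1: E[X|A_1] = 3.83 / 0.102 = 37.54902
Step 2: E[X|A_2] = 2.49 / 0.3469 = 7.177861
Step 3: E[X|A_3] = 3.14 / 0.5511 = 5.697696
Verification: E[X] = sum E[X*1_A_i] = 3.83 + 2.49 + 3.14 = 9.46


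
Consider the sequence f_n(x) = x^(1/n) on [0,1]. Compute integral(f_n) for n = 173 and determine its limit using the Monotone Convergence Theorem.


At n = 173: f_173(x) = x^(1/173).
Step 1: integral(x^(1/173), 0, 1) = [x^(1/173+1) / (1/173+1)] from 0 to 1
     = 1 / (1/173 + 1) = 1 / ((173+1)/173) = 173/(173+1)
     = 173/174 = 0.994253
Step 2: As n -> infinity, f_n(x) = x^(1/n) -> 1 for x in (0,1], and f_n is increasing in n.
By MCT, lim_n integral(f_n) = integral(lim_n f_n) = integral(1, 0, 1) = 1.
Step 3: Verify convergence: 173/174 = 0.994253 -> 1


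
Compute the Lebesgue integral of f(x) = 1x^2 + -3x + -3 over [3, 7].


The Lebesgue integral of a Riemann-integrable function agrees with the Riemann integral.
Antiderivative F(x) = (1/3)x^3 + (-3/2)x^2 + -3x
F(7) = (1/3)*7^3 + (-3/2)*7^2 + -3*7
     = (1/3)*343 + (-3/2)*49 + -3*7
     = 114.333333 + -73.5 + -21
     = 19.833333
F(3) = -13.5
Integral = F(7) - F(3) = 19.833333 - -13.5 = 33.333333


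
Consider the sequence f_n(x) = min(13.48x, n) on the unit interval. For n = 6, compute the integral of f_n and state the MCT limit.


f(x) = 13.48x on [0,1]; f_n(x) = min(13.48x, n). At n = 6:
Step 1: f(x) reaches 6 at x = 6/13.48 = 0.445104
Step 2: integral(f_6) = integral(13.48x, 0, 0.445104) + integral(6, 0.445104, 1)
       = 13.48*0.445104^2/2 + 6*(1 - 0.445104)
       = 1.335312 + 3.329377
       = 4.664688
Step 3: As n -> infinity, f_n increases to f, so by MCT integral(f_n) -> integral(f) = 13.48/2 = 6.74.
Convergence: integral(f_6) = 4.664688 -> 6.74 as n -> infinity


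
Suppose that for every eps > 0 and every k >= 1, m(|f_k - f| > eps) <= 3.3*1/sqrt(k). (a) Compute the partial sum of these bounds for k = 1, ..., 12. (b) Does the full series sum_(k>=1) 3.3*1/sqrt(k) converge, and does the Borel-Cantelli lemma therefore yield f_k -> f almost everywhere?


Step 1: List the terms 3.3*1/sqrt(k) for k = 1 to 12:
  k=1: 3.3
  k=2: 2.333452
  k=3: 1.905256
  k=4: 1.65
  k=5: 1.475805
  k=6: 1.347219
  k=7: 1.247283
  k=8: 1.166726
  k=9: 1.1
  k=10: 1.043552
  k=11: 0.994987
  k=12: 0.952628
Step 2: Partial sum = 3.3 + 2.333452 + 1.905256 + 1.65 + 1.475805 + 1.347219 + 1.247283 + 1.166726 + 1.1 + 1.043552 + 0.994987 + 0.952628
     = 18.516908
Step 3: The full series sum_(k>=1) 3.3*1/sqrt(k) diverges (p-series with p = 1/2 <= 1; a nonzero constant multiple of a divergent series diverges).
Step 4: The (first) Borel-Cantelli lemma requires a summable sequence of measures, so it does not apply here;
        from this bound alone no conclusion about a.e. convergence can be drawn (convergence in measure still
        gives an a.e.-convergent subsequence, but not a.e. convergence of the whole sequence).
Conclusion: series diverges; Borel-Cantelli is inconclusive about a.e. convergence of f_k.


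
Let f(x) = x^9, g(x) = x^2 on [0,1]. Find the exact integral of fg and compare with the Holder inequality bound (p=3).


Step 1: Exact integral of f*g = integral(x^11, 0, 1) = 1/12
     = 0.083333
Step 2: Holder bound with p=3, q=1.5:
  ||f||_p = (integral x^27 dx)^(1/3) = (1/28)^(1/3) = 0.329317
  ||g||_q = (integral x^3 dx)^(1/1.5) = (1/4)^(1/1.5) = 0.39685
Step 3: Holder bound = ||f||_p * ||g||_q = 0.329317 * 0.39685 = 0.130689
Verification: 0.083333 <= 0.130689 (Holder holds)


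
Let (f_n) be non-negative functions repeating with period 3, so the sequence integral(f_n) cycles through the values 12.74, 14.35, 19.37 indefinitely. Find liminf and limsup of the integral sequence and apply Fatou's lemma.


The sequence (integral(f_n)) is periodic with period 3, repeating the values 12.74, 14.35, 19.37 indefinitely.
Step 1: For a periodic sequence, every tail (a_m, a_(m+1), ...) contains all 3 period values infinitely often.
Step 2: Hence inf of every tail = min of the period values = min(12.74, 14.35, 19.37) = 12.74.
        liminf_n integral(f_n) = sup over m of (inf of tail from m) = 12.74.
Step 3: Similarly sup of every tail = max of the period values = 19.37.
        limsup_n integral(f_n) = 19.37.
Step 4: Fatou's lemma: integral(liminf_n f_n) <= liminf_n integral(f_n) = 12.74.
        So the integral of the pointwise liminf is at most 12.74.


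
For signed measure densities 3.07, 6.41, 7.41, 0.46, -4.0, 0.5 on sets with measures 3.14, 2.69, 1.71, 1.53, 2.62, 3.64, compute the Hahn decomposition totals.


Step 1: Compute signed measure on each set:
  Set 1: 3.07 * 3.14 = 9.6398
  Set 2: 6.41 * 2.69 = 17.2429
  Set 3: 7.41 * 1.71 = 12.6711
  Set 4: 0.46 * 1.53 = 0.7038
  Set 5: -4.0 * 2.62 = -10.48
  Set 6: 0.5 * 3.64 = 1.82
Step 2: Total signed measure = (9.6398) + (17.2429) + (12.6711) + (0.7038) + (-10.48) + (1.82)
     = 31.5976
Step 3: Positive part mu+(X) = sum of positive contributions = 42.0776
Step 4: Negative part mu-(X) = |sum of negative contributions| = 10.48


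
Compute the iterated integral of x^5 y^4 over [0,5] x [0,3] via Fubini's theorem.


By Fubini's theorem, the double integral factors as a product of single integrals:
Step 1: integral_0^5 x^5 dx = [x^6/6] from 0 to 5
     = 5^6/6 = 2604.166667
Step 2: integral_0^3 y^4 dy = [y^5/5] from 0 to 3
     = 3^5/5 = 48.6
Step 3: Double integral = 2604.166667 * 48.6 = 126562.5


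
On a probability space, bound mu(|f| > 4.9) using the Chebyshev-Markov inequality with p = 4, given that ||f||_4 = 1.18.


Chebyshev/Markov inequality: mu(|f| > eps) <= (||f||_p / eps)^p
Step 1: ||f||_4 / eps = 1.18 / 4.9 = 0.240816
Step 2: Raise to power p = 4:
  (0.240816)^4 = 0.003363
Step 3: Therefore mu(|f| > 4.9) <= 0.003363


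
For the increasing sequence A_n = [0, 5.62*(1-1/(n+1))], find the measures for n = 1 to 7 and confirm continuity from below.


By continuity of measure from below: if A_n increases to A, then m(A_n) -> m(A).
Here A = [0, 5.62], so m(A) = 5.62
Step 1: a_1 = 5.62*(1 - 1/2) = 2.81, m(A_1) = 2.81
Step 2: a_2 = 5.62*(1 - 1/3) = 3.7467, m(A_2) = 3.7467
Step 3: a_3 = 5.62*(1 - 1/4) = 4.215, m(A_3) = 4.215
Step 4: a_4 = 5.62*(1 - 1/5) = 4.496, m(A_4) = 4.496
Step 5: a_5 = 5.62*(1 - 1/6) = 4.6833, m(A_5) = 4.6833
Step 6: a_6 = 5.62*(1 - 1/7) = 4.8171, m(A_6) = 4.8171
Step 7: a_7 = 5.62*(1 - 1/8) = 4.9175, m(A_7) = 4.9175
Limit: m(A_n) -> m([0,5.62]) = 5.62


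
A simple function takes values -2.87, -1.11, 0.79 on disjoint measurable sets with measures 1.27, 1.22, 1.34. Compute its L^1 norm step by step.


Step 1: Compute |f_i|^1 for each value:
  |-2.87|^1 = 2.87
  |-1.11|^1 = 1.11
  |0.79|^1 = 0.79
Step 2: Multiply by measures and sum:
  2.87 * 1.27 = 3.6449
  1.11 * 1.22 = 1.3542
  0.79 * 1.34 = 1.0586
Sum = 3.6449 + 1.3542 + 1.0586 = 6.0577
Step 3: Take the p-th root:
||f||_1 = (6.0577)^(1/1) = 6.0577


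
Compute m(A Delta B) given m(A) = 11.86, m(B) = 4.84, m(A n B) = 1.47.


m(A Delta B) = m(A) + m(B) - 2*m(A n B)
= 11.86 + 4.84 - 2*1.47
= 11.86 + 4.84 - 2.94
= 13.76


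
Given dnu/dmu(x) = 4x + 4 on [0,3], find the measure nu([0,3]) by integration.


nu(A) = integral_A (dnu/dmu) dmu = integral_0^3 (4x + 4) dx
Step 1: Antiderivative F(x) = (4/2)x^2 + 4x
Step 2: F(3) = (4/2)*3^2 + 4*3 = 18 + 12 = 30
Step 3: F(0) = (4/2)*0^2 + 4*0 = 0.0 + 0 = 0.0
Step 4: nu([0,3]) = F(3) - F(0) = 30 - 0.0 = 30


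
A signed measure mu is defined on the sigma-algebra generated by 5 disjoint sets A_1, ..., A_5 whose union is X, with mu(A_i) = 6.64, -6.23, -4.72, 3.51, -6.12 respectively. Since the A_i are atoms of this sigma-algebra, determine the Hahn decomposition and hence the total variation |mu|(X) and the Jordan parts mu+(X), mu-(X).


Step 1: Every measurable set is a union of atoms (the cells / points), so a Hahn decomposition is
  obtained by grouping atoms by sign: P = union of atoms with mu > 0, N = union of the remaining atoms.
  Atoms in P (indices): 1, 4;  atoms in N (indices): 2, 3, 5
  Positive values: 6.64, 3.51
  Negative values: -6.23, -4.72, -6.12
Step 2: mu+(X) = mu(P) = sum of positive atom values = 10.15
Step 3: mu-(X) = -mu(N) = sum of |negative atom values| = 17.07
Step 4: |mu|(X) = mu+(X) + mu-(X) = 10.15 + 17.07 = 27.22


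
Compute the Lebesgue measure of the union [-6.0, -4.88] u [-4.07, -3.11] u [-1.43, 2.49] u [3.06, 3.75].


For pairwise disjoint intervals, m(union) = sum of lengths.
= (-4.88 - -6.0) + (-3.11 - -4.07) + (2.49 - -1.43) + (3.75 - 3.06)
= 1.12 + 0.96 + 3.92 + 0.69
= 6.69


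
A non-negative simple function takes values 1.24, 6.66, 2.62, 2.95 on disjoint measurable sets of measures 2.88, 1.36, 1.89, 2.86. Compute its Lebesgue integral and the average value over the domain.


Step 1: Integral = sum(value_i * measure_i)
= 1.24*2.88 + 6.66*1.36 + 2.62*1.89 + 2.95*2.86
= 3.5712 + 9.0576 + 4.9518 + 8.437
= 26.0176
Step 2: Total measure of domain = 2.88 + 1.36 + 1.89 + 2.86 = 8.99
Step 3: Average value = 26.0176 / 8.99 = 2.89406


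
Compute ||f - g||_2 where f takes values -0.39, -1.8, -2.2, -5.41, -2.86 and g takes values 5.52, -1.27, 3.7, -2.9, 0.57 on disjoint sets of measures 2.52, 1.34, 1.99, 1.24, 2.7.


Step 1: Compute differences f_i - g_i:
  -0.39 - 5.52 = -5.91
  -1.8 - -1.27 = -0.53
  -2.2 - 3.7 = -5.9
  -5.41 - -2.9 = -2.51
  -2.86 - 0.57 = -3.43
Step 2: Compute |diff|^2 * measure for each set:
  |-5.91|^2 * 2.52 = 34.9281 * 2.52 = 88.018812
  |-0.53|^2 * 1.34 = 0.2809 * 1.34 = 0.376406
  |-5.9|^2 * 1.99 = 34.81 * 1.99 = 69.2719
  |-2.51|^2 * 1.24 = 6.3001 * 1.24 = 7.812124
  |-3.43|^2 * 2.7 = 11.7649 * 2.7 = 31.76523
Step 3: Sum = 197.244472
Step 4: ||f-g||_2 = (197.244472)^(1/2) = 14.044375


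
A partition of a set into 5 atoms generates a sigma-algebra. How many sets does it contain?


Each element of the sigma-algebra is a union of some subset of the 5 atoms.
The number of such subsets is 2^5 = 32.


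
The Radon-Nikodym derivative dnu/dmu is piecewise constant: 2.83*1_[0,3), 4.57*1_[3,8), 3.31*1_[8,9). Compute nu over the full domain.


Integrate each piece of the Radon-Nikodym derivative:
Step 1: integral_0^3 2.83 dx = 2.83*(3-0) = 2.83*3 = 8.49
Step 2: integral_3^8 4.57 dx = 4.57*(8-3) = 4.57*5 = 22.85
Step 3: integral_8^9 3.31 dx = 3.31*(9-8) = 3.31*1 = 3.31
Total: 8.49 + 22.85 + 3.31 = 34.65


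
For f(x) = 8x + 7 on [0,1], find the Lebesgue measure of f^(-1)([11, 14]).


f^(-1)([11, 14]) = {x : 11 <= 8x + 7 <= 14}
Solving: (11 - 7)/8 <= x <= (14 - 7)/8
= [0.5, 0.875]
Intersecting with [0,1]: [0.5, 0.875]
Measure = 0.875 - 0.5 = 0.375


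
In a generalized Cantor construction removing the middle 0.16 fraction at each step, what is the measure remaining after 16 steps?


Step 1: At each step, fraction remaining = 1 - 0.16 = 0.84
Step 2: After 16 steps, measure = (0.84)^16
Result = 0.061442


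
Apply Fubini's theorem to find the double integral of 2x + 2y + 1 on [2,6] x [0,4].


By Fubini, integrate in x first, then y.
Step 1: Fix y, integrate over x in [2,6]:
  integral(2x + 2y + 1, x=2..6)
  = 2*(6^2 - 2^2)/2 + (2y + 1)*(6 - 2)
  = 32 + (2y + 1)*4
  = 32 + 8y + 4
  = 36 + 8y
Step 2: Integrate over y in [0,4]:
  integral(36 + 8y, y=0..4)
  = 36*4 + 8*(4^2 - 0^2)/2
  = 144 + 64
  = 208


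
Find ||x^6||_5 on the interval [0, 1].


Step 1: ||f||_5 = (integral_0^1 |x^6|^5 dx)^(1/5)
     = (integral_0^1 x^30 dx)^(1/5)
Step 2: integral_0^1 x^30 dx = [x^31/(31)] from 0 to 1 = 1^31/31
     = 1/31 = 0.032258
Step 3: ||f||_5 = (0.032258)^(1/5) = 0.503185


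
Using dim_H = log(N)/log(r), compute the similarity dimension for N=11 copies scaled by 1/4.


For a self-similar set with N copies scaled by 1/r:
dim_H = log(N)/log(r) = log(11)/log(4)
= 2.397895/1.386294
= 1.729716


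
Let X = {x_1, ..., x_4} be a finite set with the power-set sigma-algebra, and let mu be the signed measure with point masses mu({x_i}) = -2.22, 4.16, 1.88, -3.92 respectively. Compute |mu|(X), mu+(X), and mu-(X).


Step 1: Every measurable set is a union of atoms (the cells / points), so a Hahn decomposition is
  obtained by grouping atoms by sign: P = union of atoms with mu > 0, N = union of the remaining atoms.
  Atoms in P (indices): 2, 3;  atoms in N (indices): 1, 4
  Positive values: 4.16, 1.88
  Negative values: -2.22, -3.92
Step 2: mu+(X) = mu(P) = sum of positive atom values = 6.04
Step 3: mu-(X) = -mu(N) = sum of |negative atom values| = 6.14
Step 4: |mu|(X) = mu+(X) + mu-(X) = 6.04 + 6.14 = 12.18


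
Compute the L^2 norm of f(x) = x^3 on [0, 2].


Step 1: ||f||_2 = (integral_0^2 |x^3|^2 dx)^(1/2)
     = (integral_0^2 x^6 dx)^(1/2)
Step 2: integral_0^2 x^6 dx = [x^7/(7)] from 0 to 2 = 2^7/7
     = 128/7 = 18.285714
Step 3: ||f||_2 = (18.285714)^(1/2) = 4.27618


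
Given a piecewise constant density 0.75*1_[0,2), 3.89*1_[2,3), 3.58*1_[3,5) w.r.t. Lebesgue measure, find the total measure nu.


Integrate each piece of the Radon-Nikodym derivative:
Step 1: integral_0^2 0.75 dx = 0.75*(2-0) = 0.75*2 = 1.5
Step 2: integral_2^3 3.89 dx = 3.89*(3-2) = 3.89*1 = 3.89
Step 3: integral_3^5 3.58 dx = 3.58*(5-3) = 3.58*2 = 7.16
Total: 1.5 + 3.89 + 7.16 = 12.55


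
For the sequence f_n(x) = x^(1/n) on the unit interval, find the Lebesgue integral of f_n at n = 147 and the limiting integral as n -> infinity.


At n = 147: f_147(x) = x^(1/147).
Step 1: integral(x^(1/147), 0, 1) = [x^(1/147+1) / (1/147+1)] from 0 to 1
     = 1 / (1/147 + 1) = 1 / ((147+1)/147) = 147/(147+1)
     = 147/148 = 0.993243
Step 2: As n -> infinity, f_n(x) = x^(1/n) -> 1 for x in (0,1], and f_n is increasing in n.
By MCT, lim_n integral(f_n) = integral(lim_n f_n) = integral(1, 0, 1) = 1.
Step 3: Verify convergence: 147/148 = 0.993243 -> 1


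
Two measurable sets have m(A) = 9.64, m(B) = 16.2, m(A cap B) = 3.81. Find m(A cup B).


By inclusion-exclusion: m(A u B) = m(A) + m(B) - m(A n B)
= 9.64 + 16.2 - 3.81
= 22.03


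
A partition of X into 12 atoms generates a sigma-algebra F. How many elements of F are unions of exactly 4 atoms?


Each element of F is a union of some subset of the 12 atoms.
Elements that are unions of exactly 4 atoms correspond to 4-element subsets of the 12 atoms.
Count = C(12, 4) = 12! / (4! * 8!) = 495.


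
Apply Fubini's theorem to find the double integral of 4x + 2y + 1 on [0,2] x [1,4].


By Fubini, integrate in x first, then y.
Step 1: Fix y, integrate over x in [0,2]:
  integral(4x + 2y + 1, x=0..2)
  = 4*(2^2 - 0^2)/2 + (2y + 1)*(2 - 0)
  = 8 + (2y + 1)*2
  = 8 + 4y + 2
  = 10 + 4y
Step 2: Integrate over y in [1,4]:
  integral(10 + 4y, y=1..4)
  = 10*3 + 4*(4^2 - 1^2)/2
  = 30 + 30
  = 60


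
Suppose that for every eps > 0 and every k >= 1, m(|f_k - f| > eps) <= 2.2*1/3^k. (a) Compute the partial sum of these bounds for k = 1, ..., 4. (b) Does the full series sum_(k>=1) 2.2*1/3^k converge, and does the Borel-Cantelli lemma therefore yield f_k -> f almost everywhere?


Step 1: List the terms 2.2*1/3^k for k = 1 to 4:
  k=1: 0.733333
  k=2: 0.244444
  k=3: 0.081481
  k=4: 0.02716
Step 2: Partial sum = 0.733333 + 0.244444 + 0.081481 + 0.02716
     = 1.08642
Step 3: The full series sum_(k>=1) 2.2*1/3^k converges (geometric series with ratio 1/3 < 1; a constant multiple of a convergent series converges).
Step 4: Fix eps > 0. Since sum_k m(|f_k - f| > eps) < infinity, the Borel-Cantelli lemma gives
        m(limsup_k {|f_k - f| > eps}) = 0, i.e. for a.e. x, |f_k(x) - f(x)| <= eps for all large k.
        Applying this with eps = 1/j for j = 1, 2, ... and intersecting the countably many full-measure sets,
        for a.e. x we get limsup_k |f_k(x) - f(x)| <= 1/j for every j, hence f_k -> f almost everywhere.
Conclusion: series converges; Borel-Cantelli yields f_k -> f a.e.


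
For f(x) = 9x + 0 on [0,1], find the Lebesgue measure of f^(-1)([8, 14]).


f^(-1)([8, 14]) = {x : 8 <= 9x + 0 <= 14}
Solving: (8 - 0)/9 <= x <= (14 - 0)/9
= [0.888889, 1.555556]
Intersecting with [0,1]: [0.888889, 1]
Measure = 1 - 0.888889 = 0.111111


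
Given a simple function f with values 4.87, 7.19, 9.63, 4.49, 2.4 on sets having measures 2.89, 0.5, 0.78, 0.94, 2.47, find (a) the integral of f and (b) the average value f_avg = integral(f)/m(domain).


Step 1: Integral = sum(value_i * measure_i)
= 4.87*2.89 + 7.19*0.5 + 9.63*0.78 + 4.49*0.94 + 2.4*2.47
= 14.0743 + 3.595 + 7.5114 + 4.2206 + 5.928
= 35.3293
Step 2: Total measure of domain = 2.89 + 0.5 + 0.78 + 0.94 + 2.47 = 7.58
Step 3: Average value = 35.3293 / 7.58 = 4.660858


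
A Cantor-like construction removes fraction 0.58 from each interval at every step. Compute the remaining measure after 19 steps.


Step 1: At each step, fraction remaining = 1 - 0.58 = 0.42
Step 2: After 19 steps, measure = (0.42)^19
Result = 6.946028e-08


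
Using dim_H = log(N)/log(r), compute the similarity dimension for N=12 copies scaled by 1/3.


For a self-similar set with N copies scaled by 1/r:
dim_H = log(N)/log(r) = log(12)/log(3)
= 2.484907/1.098612
= 2.26186


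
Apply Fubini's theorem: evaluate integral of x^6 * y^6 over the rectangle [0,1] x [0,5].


By Fubini's theorem, the double integral factors as a product of single integrals:
Step 1: integral_0^1 x^6 dx = [x^7/7] from 0 to 1
     = 1^7/7 = 0.142857
Step 2: integral_0^5 y^6 dy = [y^7/7] from 0 to 5
     = 5^7/7 = 11160.714286
Step 3: Double integral = 0.142857 * 11160.714286 = 1594.387755


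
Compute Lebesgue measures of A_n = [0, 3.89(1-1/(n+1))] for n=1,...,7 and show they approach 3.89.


By continuity of measure from below: if A_n increases to A, then m(A_n) -> m(A).
Here A = [0, 3.89], so m(A) = 3.89
Step 1: a_1 = 3.89*(1 - 1/2) = 1.945, m(A_1) = 1.945
Step 2: a_2 = 3.89*(1 - 1/3) = 2.5933, m(A_2) = 2.5933
Step 3: a_3 = 3.89*(1 - 1/4) = 2.9175, m(A_3) = 2.9175
Step 4: a_4 = 3.89*(1 - 1/5) = 3.112, m(A_4) = 3.112
Step 5: a_5 = 3.89*(1 - 1/6) = 3.2417, m(A_5) = 3.2417
Step 6: a_6 = 3.89*(1 - 1/7) = 3.3343, m(A_6) = 3.3343
Step 7: a_7 = 3.89*(1 - 1/8) = 3.4038, m(A_7) = 3.4038
Limit: m(A_n) -> m([0,3.89]) = 3.89
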